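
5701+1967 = 7668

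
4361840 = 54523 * 80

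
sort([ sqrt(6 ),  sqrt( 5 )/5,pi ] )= [ sqrt (5)/5,sqrt ( 6),  pi]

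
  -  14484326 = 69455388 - 83939714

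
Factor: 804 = 2^2 * 3^1*67^1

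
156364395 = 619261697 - 462897302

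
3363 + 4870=8233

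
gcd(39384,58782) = 6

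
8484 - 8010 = 474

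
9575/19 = 503 + 18/19  =  503.95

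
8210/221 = 8210/221 = 37.15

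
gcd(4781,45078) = 683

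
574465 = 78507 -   -  495958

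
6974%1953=1115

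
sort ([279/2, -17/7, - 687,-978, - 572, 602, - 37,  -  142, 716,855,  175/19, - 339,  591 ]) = [ - 978, - 687 , - 572,-339, - 142, - 37, - 17/7,175/19,279/2,591,602,716,855 ]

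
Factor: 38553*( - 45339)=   -  1747954467 = - 3^2*7^1*17^1 * 71^1*127^1 *181^1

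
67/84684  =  67/84684 =0.00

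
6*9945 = 59670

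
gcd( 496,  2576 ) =16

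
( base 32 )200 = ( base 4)200000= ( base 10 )2048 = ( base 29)2ci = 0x800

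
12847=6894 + 5953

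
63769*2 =127538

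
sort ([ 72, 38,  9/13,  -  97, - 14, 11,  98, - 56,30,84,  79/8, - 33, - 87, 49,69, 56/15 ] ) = [ - 97, - 87, - 56, - 33, - 14,9/13 , 56/15, 79/8,11, 30,38, 49,69,72 , 84, 98 ]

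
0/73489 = 0 = 0.00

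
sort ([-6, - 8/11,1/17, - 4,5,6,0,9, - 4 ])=[ - 6, - 4, - 4, - 8/11 , 0,1/17,5,6, 9] 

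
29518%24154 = 5364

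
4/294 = 2/147 = 0.01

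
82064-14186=67878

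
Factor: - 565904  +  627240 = 2^3*11^1*17^1*41^1 = 61336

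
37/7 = 37/7 = 5.29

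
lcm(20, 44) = 220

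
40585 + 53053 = 93638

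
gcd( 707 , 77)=7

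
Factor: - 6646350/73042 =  - 56325/619 = - 3^1*5^2*619^( - 1)*751^1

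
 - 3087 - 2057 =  - 5144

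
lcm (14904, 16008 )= 432216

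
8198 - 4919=3279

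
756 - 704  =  52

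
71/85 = 71/85= 0.84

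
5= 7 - 2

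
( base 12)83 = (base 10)99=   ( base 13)78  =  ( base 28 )3f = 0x63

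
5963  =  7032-1069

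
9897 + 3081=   12978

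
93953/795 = 93953/795 = 118.18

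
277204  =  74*3746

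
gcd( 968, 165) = 11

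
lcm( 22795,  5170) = 501490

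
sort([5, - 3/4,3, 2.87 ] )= [ - 3/4, 2.87, 3, 5 ] 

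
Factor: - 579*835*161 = -3^1  *  5^1 *7^1* 23^1 * 167^1 * 193^1 = -77837865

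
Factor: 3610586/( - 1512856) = -1805293/756428  =  - 2^ ( - 2)*7^1*19^ ( - 1)*23^1*37^( - 1)*269^( - 1 )*11213^1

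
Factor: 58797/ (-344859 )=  - 141/827 = - 3^1 * 47^1 * 827^(-1) 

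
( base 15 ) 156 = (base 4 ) 10302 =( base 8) 462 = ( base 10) 306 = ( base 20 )f6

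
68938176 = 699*98624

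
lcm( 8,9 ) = 72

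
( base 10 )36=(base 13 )2a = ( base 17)22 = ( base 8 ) 44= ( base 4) 210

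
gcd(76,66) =2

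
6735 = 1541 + 5194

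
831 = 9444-8613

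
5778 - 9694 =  - 3916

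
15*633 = 9495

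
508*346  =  175768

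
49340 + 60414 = 109754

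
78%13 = 0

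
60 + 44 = 104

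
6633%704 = 297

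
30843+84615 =115458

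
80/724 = 20/181  =  0.11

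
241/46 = 241/46  =  5.24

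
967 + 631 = 1598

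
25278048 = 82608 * 306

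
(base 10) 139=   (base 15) 94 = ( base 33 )47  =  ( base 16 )8B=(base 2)10001011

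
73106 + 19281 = 92387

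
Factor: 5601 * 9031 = 50582631  =  3^1*11^1*821^1*1867^1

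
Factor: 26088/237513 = 8696/79171 = 2^3*41^( - 1)*1087^1*1931^ ( -1)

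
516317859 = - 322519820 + 838837679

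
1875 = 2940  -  1065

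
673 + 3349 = 4022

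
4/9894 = 2/4947 = 0.00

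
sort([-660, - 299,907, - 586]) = [ - 660, - 586, - 299, 907]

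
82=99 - 17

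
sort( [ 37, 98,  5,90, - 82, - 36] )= [ - 82,-36,5, 37, 90,98 ] 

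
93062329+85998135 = 179060464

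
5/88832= 5/88832  =  0.00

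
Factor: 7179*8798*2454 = 2^2*3^2*53^1*83^1*409^1*2393^1 = 154996706268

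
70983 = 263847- 192864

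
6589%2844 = 901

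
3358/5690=1679/2845  =  0.59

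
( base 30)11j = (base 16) 3b5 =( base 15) 434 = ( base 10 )949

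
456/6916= 6/91 = 0.07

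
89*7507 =668123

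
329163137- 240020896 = 89142241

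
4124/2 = 2062 =2062.00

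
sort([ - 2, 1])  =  [  -  2,1]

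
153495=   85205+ 68290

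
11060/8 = 2765/2 = 1382.50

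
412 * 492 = 202704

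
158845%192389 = 158845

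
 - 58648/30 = -29324/15 = - 1954.93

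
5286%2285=716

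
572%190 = 2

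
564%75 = 39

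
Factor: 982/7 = 2^1*7^ (  -  1)*491^1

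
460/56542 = 230/28271 = 0.01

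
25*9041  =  226025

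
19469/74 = 19469/74 = 263.09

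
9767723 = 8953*1091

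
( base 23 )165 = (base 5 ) 10142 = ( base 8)1240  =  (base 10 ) 672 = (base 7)1650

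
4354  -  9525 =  - 5171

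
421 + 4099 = 4520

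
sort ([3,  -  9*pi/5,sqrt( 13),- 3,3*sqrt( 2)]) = [ - 9*pi/5,-3,3,sqrt( 13),3*sqrt ( 2)]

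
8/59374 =4/29687 = 0.00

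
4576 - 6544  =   - 1968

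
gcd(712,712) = 712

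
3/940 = 3/940  =  0.00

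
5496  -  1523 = 3973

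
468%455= 13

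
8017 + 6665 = 14682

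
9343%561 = 367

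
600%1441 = 600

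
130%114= 16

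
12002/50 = 6001/25 =240.04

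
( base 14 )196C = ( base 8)10774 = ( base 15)156E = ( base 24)7NK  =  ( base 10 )4604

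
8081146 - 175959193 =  - 167878047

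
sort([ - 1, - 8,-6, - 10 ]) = [ - 10, - 8, - 6, - 1] 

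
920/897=40/39 = 1.03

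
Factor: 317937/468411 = 131/193 = 131^1*193^( - 1)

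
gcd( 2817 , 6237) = 9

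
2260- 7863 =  - 5603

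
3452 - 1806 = 1646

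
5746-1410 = 4336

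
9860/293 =33 + 191/293 = 33.65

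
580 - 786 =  - 206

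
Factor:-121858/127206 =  - 319/333  =  - 3^ ( - 2)*11^1*29^1*37^ ( - 1)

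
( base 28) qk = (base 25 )14N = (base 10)748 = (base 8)1354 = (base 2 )1011101100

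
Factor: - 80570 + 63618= - 16952 = -2^3 * 13^1*163^1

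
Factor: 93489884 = 2^2 * 23372471^1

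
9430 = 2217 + 7213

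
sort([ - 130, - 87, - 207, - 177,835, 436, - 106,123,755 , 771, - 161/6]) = [- 207,-177, - 130 , - 106, - 87, - 161/6,123, 436,755,771,835 ]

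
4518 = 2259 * 2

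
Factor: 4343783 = 1051^1*4133^1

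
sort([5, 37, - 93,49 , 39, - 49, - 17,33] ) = [ - 93, - 49,- 17, 5,33, 37,39,49]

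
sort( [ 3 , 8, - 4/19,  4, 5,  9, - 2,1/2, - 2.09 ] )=[ - 2.09, - 2, - 4/19, 1/2, 3, 4,5,8,9] 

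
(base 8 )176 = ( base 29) 4a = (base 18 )70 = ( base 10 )126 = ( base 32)3U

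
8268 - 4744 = 3524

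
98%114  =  98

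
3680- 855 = 2825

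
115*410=47150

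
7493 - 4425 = 3068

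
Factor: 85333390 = 2^1*5^1 * 31^1*275269^1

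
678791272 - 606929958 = 71861314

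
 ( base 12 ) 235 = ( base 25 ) D4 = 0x149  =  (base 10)329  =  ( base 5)2304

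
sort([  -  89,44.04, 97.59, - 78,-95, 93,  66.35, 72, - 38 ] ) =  [- 95,- 89, - 78,  -  38, 44.04,66.35,72,  93 , 97.59]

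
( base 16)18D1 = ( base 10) 6353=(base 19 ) hb7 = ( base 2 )1100011010001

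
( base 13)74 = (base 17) 5a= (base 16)5F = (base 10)95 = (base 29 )38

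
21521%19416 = 2105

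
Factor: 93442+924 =2^1*29^1*1627^1  =  94366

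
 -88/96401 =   -  1+96313/96401 = - 0.00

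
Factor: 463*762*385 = 2^1*3^1*5^1 *7^1*11^1*127^1*463^1= 135830310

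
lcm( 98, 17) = 1666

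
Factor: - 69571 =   -  29^1*2399^1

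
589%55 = 39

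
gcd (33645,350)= 5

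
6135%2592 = 951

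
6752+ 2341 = 9093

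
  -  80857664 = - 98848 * 818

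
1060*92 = 97520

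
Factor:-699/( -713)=3^1*23^( - 1) * 31^( - 1) * 233^1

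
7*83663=585641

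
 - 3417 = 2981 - 6398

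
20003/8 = 20003/8 = 2500.38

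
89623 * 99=8872677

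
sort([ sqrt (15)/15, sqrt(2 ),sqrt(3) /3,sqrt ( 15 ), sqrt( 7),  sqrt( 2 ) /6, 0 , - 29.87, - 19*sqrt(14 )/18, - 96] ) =[ - 96, - 29.87, - 19*sqrt (14 )/18, 0, sqrt(2 ) /6, sqrt( 15) /15 , sqrt( 3) /3, sqrt(2), sqrt(7 ),sqrt(15 )] 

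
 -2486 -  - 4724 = 2238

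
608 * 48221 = 29318368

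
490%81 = 4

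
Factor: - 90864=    -2^4*3^2 *631^1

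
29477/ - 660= - 29477/660 =- 44.66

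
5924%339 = 161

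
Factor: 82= 2^1 * 41^1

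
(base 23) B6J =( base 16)1758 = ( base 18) 1080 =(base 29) 732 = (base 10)5976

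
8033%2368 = 929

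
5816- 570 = 5246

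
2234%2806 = 2234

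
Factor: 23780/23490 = 82/81 = 2^1*3^( - 4) * 41^1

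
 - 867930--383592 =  -484338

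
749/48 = 15  +  29/48=15.60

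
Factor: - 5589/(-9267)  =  3^4*23^1* 3089^( - 1) = 1863/3089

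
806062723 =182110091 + 623952632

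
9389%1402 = 977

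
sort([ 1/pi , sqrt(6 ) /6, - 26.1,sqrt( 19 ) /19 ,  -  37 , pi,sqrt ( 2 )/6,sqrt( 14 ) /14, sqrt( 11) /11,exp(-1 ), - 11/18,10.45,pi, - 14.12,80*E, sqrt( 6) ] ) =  [-37, - 26.1, - 14.12,-11/18,sqrt( 19) /19,sqrt( 2 )/6,sqrt( 14 ) /14,sqrt(11 )/11, 1/pi,exp(-1),sqrt( 6)/6, sqrt ( 6), pi, pi, 10.45,80*E]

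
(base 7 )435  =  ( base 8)336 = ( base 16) DE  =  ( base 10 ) 222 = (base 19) bd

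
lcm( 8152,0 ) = 0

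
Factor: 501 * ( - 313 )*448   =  -70252224 = - 2^6*3^1 * 7^1 * 167^1*313^1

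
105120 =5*21024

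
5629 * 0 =0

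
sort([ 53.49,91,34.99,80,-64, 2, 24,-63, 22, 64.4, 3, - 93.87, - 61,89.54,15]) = [ - 93.87,-64, - 63,-61, 2, 3, 15,22, 24,34.99, 53.49, 64.4 , 80, 89.54, 91 ] 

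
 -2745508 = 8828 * (-311) 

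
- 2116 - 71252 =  - 73368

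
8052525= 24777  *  325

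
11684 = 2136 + 9548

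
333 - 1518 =  -  1185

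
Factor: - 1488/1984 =-3/4 = -2^( - 2) *3^1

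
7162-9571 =  -  2409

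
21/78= 7/26 = 0.27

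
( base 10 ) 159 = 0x9f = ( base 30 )59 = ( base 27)5o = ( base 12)113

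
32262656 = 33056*976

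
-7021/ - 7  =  1003+ 0/1 = 1003.00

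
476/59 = 8 + 4/59 = 8.07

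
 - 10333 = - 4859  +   - 5474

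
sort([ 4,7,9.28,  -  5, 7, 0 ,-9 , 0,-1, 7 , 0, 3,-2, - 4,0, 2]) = [ - 9, - 5, -4,-2, - 1, 0, 0,0, 0, 2, 3,4,  7, 7, 7, 9.28]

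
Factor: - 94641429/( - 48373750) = 2^(- 1 )*3^1*5^(-4 )*38699^( - 1)*31547143^1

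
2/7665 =2/7665   =  0.00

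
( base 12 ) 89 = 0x69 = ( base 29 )3i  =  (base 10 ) 105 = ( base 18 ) 5f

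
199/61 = 3 + 16/61 = 3.26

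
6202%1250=1202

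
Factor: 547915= 5^1*109583^1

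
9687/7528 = 9687/7528 = 1.29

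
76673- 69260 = 7413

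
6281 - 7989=-1708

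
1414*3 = 4242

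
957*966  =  924462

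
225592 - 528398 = -302806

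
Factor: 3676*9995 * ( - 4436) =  - 162985826320 = -  2^4 *5^1*919^1*1109^1*1999^1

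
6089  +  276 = 6365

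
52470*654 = 34315380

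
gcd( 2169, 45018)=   9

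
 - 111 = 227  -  338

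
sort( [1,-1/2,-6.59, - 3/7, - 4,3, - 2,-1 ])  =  [ - 6.59,-4, -2,-1,- 1/2,- 3/7, 1,3]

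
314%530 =314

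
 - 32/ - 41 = 32/41 = 0.78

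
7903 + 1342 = 9245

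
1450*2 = 2900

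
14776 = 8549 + 6227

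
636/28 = 159/7 = 22.71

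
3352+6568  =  9920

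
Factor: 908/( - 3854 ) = - 2^1* 41^( - 1 ) * 47^ ( - 1)*227^1 =- 454/1927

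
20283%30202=20283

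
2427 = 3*809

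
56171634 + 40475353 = 96646987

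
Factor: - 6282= - 2^1*3^2*349^1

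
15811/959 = 15811/959 = 16.49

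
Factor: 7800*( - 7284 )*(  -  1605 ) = 2^5*3^3*5^3 * 13^1*107^1  *607^1 = 91188396000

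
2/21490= 1/10745 = 0.00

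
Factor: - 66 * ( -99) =6534  =  2^1* 3^3*11^2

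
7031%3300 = 431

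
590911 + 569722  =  1160633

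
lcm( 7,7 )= 7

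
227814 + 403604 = 631418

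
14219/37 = 14219/37 = 384.30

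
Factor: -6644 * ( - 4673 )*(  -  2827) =-87771033724 = - 2^2 * 11^2*151^1 * 257^1*4673^1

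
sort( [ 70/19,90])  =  [ 70/19 , 90]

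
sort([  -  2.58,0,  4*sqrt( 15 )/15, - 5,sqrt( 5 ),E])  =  [-5, - 2.58, 0, 4*sqrt( 15 )/15,sqrt( 5), E]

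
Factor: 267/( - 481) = -3^1*13^(- 1) * 37^ ( - 1 )*89^1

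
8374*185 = 1549190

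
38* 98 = 3724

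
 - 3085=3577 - 6662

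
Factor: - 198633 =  - 3^1*73^1 * 907^1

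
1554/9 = 172 + 2/3 = 172.67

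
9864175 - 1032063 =8832112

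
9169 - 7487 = 1682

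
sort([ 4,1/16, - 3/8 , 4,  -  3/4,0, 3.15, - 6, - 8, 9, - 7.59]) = [ - 8, - 7.59,- 6,  -  3/4, - 3/8,0, 1/16,3.15,4 , 4, 9 ] 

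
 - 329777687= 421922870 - 751700557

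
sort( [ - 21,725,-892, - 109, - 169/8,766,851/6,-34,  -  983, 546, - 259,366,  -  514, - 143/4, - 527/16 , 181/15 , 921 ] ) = [ - 983,  -  892,-514, - 259, - 109,-143/4 , - 34,-527/16, - 169/8, - 21,181/15,851/6,366,546, 725 , 766,921]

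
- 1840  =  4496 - 6336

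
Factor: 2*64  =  2^7 = 128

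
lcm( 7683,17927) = 53781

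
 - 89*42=- 3738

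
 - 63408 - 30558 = -93966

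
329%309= 20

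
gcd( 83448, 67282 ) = 2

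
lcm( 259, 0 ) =0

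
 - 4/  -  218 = 2/109 = 0.02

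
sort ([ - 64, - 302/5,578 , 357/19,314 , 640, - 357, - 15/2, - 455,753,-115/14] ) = [-455, - 357, - 64, - 302/5, - 115/14,-15/2,357/19,314,578,640 , 753] 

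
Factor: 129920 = 2^7 * 5^1*7^1*29^1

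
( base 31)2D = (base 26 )2N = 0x4B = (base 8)113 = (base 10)75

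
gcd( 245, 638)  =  1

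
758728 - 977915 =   -  219187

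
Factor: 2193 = 3^1*17^1 * 43^1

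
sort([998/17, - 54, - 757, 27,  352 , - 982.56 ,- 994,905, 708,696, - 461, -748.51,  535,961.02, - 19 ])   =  [ - 994  , - 982.56 , - 757 , - 748.51, - 461, - 54, - 19, 27,998/17 , 352, 535, 696 , 708, 905 , 961.02 ]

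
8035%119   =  62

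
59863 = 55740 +4123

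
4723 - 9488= - 4765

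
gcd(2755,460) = 5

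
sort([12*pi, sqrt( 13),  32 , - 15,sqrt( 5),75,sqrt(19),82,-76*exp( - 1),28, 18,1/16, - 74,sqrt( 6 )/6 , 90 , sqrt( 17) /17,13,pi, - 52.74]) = [ - 74, - 52.74, - 76*exp(- 1 ), - 15,1/16,sqrt( 17)/17,sqrt ( 6 ) /6,sqrt(5 ),pi,  sqrt( 13),sqrt(19),13, 18,  28,  32, 12 * pi,75, 82,90 ] 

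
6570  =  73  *90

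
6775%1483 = 843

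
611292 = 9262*66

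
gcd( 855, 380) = 95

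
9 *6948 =62532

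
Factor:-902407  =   - 11^1* 82037^1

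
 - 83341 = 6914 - 90255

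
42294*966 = 40856004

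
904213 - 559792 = 344421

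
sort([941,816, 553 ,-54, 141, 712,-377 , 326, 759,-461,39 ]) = [ - 461, - 377, - 54,39,141, 326, 553, 712 , 759, 816,941 ]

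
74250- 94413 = - 20163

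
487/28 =17 + 11/28 = 17.39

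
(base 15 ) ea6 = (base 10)3306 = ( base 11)2536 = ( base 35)2og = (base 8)6352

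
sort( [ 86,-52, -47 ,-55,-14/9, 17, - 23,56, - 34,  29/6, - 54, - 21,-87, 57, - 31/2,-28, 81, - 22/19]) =[ - 87,- 55,  -  54,-52,-47,-34,  -  28, -23, -21, - 31/2,-14/9, - 22/19, 29/6,  17,56, 57,  81,86]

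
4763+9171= 13934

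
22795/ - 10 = -4559/2 = - 2279.50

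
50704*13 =659152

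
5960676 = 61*97716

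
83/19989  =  83/19989  =  0.00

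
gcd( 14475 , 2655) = 15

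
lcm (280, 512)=17920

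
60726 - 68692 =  - 7966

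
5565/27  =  206 + 1/9 = 206.11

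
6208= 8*776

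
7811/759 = 7811/759 = 10.29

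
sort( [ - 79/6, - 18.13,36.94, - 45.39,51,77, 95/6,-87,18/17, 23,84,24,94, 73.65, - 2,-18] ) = [-87, - 45.39, - 18.13,-18 , - 79/6, - 2,18/17,95/6, 23,24,36.94, 51,73.65,77,84,94]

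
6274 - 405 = 5869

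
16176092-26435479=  - 10259387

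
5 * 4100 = 20500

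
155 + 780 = 935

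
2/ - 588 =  -1 + 293/294 = - 0.00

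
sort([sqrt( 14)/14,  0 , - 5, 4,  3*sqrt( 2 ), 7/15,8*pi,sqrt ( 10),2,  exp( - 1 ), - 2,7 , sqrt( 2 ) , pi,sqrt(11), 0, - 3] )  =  [ - 5, - 3, - 2, 0, 0,sqrt( 14 ) /14 , exp( - 1),7/15,  sqrt( 2 ), 2,pi,sqrt( 10 ),sqrt(11 )  ,  4, 3*sqrt( 2),  7, 8 * pi]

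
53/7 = 7 + 4/7= 7.57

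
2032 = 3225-1193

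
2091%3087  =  2091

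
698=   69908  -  69210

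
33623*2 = 67246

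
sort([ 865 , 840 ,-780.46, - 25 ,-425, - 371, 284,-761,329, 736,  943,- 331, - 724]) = [  -  780.46,-761, -724, - 425 , - 371, - 331 , - 25 , 284, 329,  736,840, 865,943]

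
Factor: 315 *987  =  310905 =3^3*5^1 * 7^2*47^1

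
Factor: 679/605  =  5^(-1)*7^1*11^ ( - 2 )* 97^1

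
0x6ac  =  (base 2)11010101100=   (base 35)1ds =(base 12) ba4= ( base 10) 1708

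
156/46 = 78/23 = 3.39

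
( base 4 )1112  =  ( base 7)152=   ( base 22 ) 3k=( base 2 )1010110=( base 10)86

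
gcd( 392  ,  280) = 56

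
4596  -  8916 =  - 4320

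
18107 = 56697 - 38590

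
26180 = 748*35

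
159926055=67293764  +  92632291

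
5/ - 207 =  - 5/207 = - 0.02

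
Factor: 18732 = 2^2*3^1*7^1*223^1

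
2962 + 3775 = 6737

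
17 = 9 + 8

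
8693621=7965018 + 728603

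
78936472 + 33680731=112617203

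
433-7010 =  - 6577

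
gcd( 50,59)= 1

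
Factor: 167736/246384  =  2^( - 1)*3^( - 1)*59^ (-1)*241^1=241/354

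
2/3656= 1/1828= 0.00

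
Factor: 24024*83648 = 2009559552=2^9*3^1*7^1*11^1*13^1*1307^1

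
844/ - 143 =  - 844/143 = - 5.90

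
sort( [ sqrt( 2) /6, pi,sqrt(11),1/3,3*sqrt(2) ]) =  [ sqrt ( 2)/6,  1/3 , pi,sqrt (11),3*sqrt( 2)]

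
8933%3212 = 2509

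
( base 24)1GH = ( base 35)rw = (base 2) 1111010001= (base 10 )977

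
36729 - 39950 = -3221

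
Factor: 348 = 2^2*3^1*29^1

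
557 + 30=587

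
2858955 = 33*86635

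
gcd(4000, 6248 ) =8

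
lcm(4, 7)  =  28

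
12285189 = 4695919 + 7589270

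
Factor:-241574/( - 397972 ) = 2^ ( - 1)*37^(  -  1)*43^1*53^2*2689^(  -  1) = 120787/198986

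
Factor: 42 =2^1 * 3^1*7^1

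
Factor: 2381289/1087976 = 2^( - 3 )*3^1*19^1*31^(-1)*41^( - 1 )*107^(-1)*41777^1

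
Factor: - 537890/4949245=-107578/989849 = -  2^1*7^(-2)*19^2 *149^1*20201^ (  -  1) 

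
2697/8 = 337+1/8 =337.12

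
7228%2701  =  1826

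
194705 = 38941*5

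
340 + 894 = 1234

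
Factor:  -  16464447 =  - 3^2 * 103^1*17761^1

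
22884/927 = 24 + 212/309 = 24.69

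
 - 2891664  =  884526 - 3776190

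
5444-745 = 4699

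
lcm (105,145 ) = 3045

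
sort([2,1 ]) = [1, 2 ]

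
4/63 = 4/63=   0.06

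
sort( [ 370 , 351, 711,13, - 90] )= [-90, 13, 351 , 370, 711] 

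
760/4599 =760/4599 =0.17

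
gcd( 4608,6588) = 36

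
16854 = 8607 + 8247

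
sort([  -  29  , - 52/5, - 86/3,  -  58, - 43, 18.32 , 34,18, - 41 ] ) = [ -58, - 43,-41, - 29,  -  86/3,  -  52/5 , 18,  18.32,34] 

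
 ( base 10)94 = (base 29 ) 37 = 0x5E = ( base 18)54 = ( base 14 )6A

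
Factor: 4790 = 2^1*5^1*479^1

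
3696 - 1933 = 1763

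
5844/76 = 76 + 17/19 =76.89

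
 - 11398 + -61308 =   -  72706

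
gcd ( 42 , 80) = 2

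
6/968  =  3/484 = 0.01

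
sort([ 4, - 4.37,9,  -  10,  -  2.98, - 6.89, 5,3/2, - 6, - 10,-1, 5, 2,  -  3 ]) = [ - 10,-10, - 6.89,- 6, - 4.37, - 3,-2.98,- 1,3/2, 2,  4,  5, 5 , 9] 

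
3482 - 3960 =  - 478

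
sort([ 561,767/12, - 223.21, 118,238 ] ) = [-223.21,  767/12, 118,238, 561 ] 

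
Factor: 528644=2^2 * 283^1*467^1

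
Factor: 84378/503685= 98/585 = 2^1* 3^( -2)*5^( - 1 )*7^2*13^ ( - 1)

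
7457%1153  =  539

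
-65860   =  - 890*74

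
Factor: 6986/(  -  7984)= - 2^( -3)*7^1=-7/8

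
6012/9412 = 1503/2353 = 0.64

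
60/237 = 20/79= 0.25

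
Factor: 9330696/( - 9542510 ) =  - 4665348/4771255 = - 2^2* 3^2*5^( - 1)  *83^( - 1)* 11497^( - 1)*129593^1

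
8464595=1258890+7205705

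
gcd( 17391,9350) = 187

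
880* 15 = 13200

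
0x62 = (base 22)4a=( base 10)98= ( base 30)38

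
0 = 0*237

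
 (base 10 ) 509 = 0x1fd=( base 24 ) L5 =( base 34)EX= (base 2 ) 111111101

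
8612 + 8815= 17427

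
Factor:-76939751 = -7^2*1570199^1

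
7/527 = 7/527 = 0.01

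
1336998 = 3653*366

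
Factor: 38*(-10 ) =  - 2^2*5^1*19^1 = - 380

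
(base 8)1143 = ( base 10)611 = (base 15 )2ab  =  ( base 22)15H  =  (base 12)42b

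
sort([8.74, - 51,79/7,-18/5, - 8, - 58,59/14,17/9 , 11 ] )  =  [ - 58,-51, - 8, - 18/5,17/9,  59/14, 8.74, 11,79/7 ] 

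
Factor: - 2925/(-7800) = 2^( -3)*3^1  =  3/8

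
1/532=1/532 = 0.00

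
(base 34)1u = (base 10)64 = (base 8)100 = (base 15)44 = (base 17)3D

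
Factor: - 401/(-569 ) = 401^1*569^ ( - 1) 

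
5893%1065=568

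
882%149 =137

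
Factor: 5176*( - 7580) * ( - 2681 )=105186568480 = 2^5*5^1*7^1*379^1*383^1*647^1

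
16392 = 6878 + 9514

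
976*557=543632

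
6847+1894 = 8741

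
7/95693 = 7/95693 = 0.00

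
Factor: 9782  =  2^1 *67^1*73^1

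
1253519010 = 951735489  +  301783521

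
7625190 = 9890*771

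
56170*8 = 449360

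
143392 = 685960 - 542568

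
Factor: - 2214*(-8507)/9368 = 2^( - 2)*3^3*41^1*47^1*181^1*1171^(-1) = 9417249/4684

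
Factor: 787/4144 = 2^( - 4) * 7^( - 1 ) *37^ ( - 1)*787^1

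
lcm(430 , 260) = 11180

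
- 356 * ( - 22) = 7832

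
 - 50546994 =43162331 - 93709325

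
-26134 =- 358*73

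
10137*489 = 4956993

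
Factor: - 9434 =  - 2^1*53^1*89^1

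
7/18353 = 7/18353 = 0.00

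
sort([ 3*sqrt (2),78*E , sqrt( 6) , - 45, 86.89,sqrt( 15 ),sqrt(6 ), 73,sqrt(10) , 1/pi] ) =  [ - 45,1/pi, sqrt( 6),sqrt( 6), sqrt(10),sqrt(15),3*sqrt(2), 73,86.89,78*E ]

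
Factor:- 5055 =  - 3^1*5^1*337^1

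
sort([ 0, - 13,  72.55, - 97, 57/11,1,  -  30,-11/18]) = [ - 97, - 30, - 13,-11/18,0, 1,57/11, 72.55]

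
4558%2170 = 218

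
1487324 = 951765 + 535559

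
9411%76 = 63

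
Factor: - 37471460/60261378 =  - 18735730/30130689  =  -2^1*3^( - 1)*  5^1*13^1*167^1*863^1*1321^( - 1 ) * 7603^( - 1 )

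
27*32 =864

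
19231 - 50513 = -31282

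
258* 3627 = 935766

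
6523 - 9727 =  - 3204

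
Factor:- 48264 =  - 2^3*3^1*2011^1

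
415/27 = 15 + 10/27=15.37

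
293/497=293/497 = 0.59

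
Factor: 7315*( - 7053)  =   - 3^1*5^1*7^1*11^1 *19^1* 2351^1  =  - 51592695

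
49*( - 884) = - 43316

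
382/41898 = 191/20949=   0.01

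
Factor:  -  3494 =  - 2^1*1747^1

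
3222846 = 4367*738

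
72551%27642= 17267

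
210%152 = 58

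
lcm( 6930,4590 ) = 353430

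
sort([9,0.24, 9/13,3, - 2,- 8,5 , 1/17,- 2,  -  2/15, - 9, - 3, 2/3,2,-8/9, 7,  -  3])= [ - 9,  -  8, - 3 , - 3, - 2, - 2,-8/9, - 2/15, 1/17,0.24,2/3,9/13, 2,3,5,7,9] 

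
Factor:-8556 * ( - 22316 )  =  190935696 = 2^4*3^1*7^1*23^1*31^1 * 797^1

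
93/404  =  93/404=0.23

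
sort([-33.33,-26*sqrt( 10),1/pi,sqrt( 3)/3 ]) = [ - 26*sqrt( 10),  -  33.33,1/pi,sqrt( 3) /3]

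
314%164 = 150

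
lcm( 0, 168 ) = 0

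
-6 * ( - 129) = 774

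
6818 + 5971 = 12789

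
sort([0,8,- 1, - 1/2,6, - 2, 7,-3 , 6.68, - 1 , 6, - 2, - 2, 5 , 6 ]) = [  -  3,-2,- 2, - 2, - 1, - 1, - 1/2,  0 , 5,  6,6 , 6,6.68, 7 , 8]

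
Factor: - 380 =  - 2^2 * 5^1*19^1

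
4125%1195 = 540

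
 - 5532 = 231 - 5763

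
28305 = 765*37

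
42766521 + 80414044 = 123180565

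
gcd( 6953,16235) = 17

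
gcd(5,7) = 1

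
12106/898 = 6053/449 = 13.48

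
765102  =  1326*577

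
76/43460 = 19/10865 = 0.00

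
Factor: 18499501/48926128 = 2^( - 4)*233^1 *79397^1*3057883^( - 1)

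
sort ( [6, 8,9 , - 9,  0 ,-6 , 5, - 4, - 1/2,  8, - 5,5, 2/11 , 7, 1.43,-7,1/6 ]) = [ - 9, - 7, - 6 ,  -  5, - 4, - 1/2,0,1/6,2/11,1.43, 5,5,  6 , 7,8,8,9]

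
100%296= 100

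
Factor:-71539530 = -2^1*3^1*5^1*43^1*55457^1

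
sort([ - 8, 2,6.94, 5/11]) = [ - 8, 5/11,2, 6.94]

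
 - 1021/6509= - 1 + 5488/6509 = - 0.16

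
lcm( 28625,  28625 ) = 28625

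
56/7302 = 28/3651 = 0.01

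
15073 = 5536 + 9537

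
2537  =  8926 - 6389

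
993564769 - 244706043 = 748858726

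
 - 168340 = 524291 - 692631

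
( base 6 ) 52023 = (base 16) 1B0F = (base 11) 5228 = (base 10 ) 6927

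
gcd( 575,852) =1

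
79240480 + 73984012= 153224492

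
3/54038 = 3/54038 = 0.00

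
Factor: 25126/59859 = 34/81 = 2^1 * 3^(  -  4 )*17^1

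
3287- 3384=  - 97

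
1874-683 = 1191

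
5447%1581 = 704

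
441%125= 66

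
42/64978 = 21/32489 = 0.00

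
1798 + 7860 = 9658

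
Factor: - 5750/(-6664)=2875/3332 = 2^( -2)*5^3*7^( - 2)*17^( - 1)*23^1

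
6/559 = 6/559=0.01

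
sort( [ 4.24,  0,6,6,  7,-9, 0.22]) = [ - 9, 0 , 0.22, 4.24,6,6 , 7]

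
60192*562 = 33827904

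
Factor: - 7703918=-2^1*37^1*104107^1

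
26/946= 13/473 =0.03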